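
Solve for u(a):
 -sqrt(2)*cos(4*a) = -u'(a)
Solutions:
 u(a) = C1 + sqrt(2)*sin(4*a)/4


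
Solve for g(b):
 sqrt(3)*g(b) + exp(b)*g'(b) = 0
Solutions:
 g(b) = C1*exp(sqrt(3)*exp(-b))


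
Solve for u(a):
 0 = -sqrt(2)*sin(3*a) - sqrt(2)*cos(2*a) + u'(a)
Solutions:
 u(a) = C1 + sqrt(2)*sin(2*a)/2 - sqrt(2)*cos(3*a)/3


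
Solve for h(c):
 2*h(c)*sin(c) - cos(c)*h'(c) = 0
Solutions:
 h(c) = C1/cos(c)^2


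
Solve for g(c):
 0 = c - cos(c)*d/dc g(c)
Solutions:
 g(c) = C1 + Integral(c/cos(c), c)


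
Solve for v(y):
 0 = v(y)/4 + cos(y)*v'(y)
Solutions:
 v(y) = C1*(sin(y) - 1)^(1/8)/(sin(y) + 1)^(1/8)


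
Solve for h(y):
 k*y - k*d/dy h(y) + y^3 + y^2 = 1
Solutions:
 h(y) = C1 + y^2/2 + y^4/(4*k) + y^3/(3*k) - y/k


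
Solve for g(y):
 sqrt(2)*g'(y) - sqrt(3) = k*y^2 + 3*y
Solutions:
 g(y) = C1 + sqrt(2)*k*y^3/6 + 3*sqrt(2)*y^2/4 + sqrt(6)*y/2


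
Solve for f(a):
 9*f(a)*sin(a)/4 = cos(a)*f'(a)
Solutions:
 f(a) = C1/cos(a)^(9/4)


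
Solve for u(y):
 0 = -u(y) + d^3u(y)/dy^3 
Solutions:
 u(y) = C3*exp(y) + (C1*sin(sqrt(3)*y/2) + C2*cos(sqrt(3)*y/2))*exp(-y/2)


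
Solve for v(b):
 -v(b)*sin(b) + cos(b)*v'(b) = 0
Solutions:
 v(b) = C1/cos(b)


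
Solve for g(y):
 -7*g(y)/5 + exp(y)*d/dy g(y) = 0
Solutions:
 g(y) = C1*exp(-7*exp(-y)/5)


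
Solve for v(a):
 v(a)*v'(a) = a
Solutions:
 v(a) = -sqrt(C1 + a^2)
 v(a) = sqrt(C1 + a^2)


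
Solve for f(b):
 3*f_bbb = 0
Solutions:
 f(b) = C1 + C2*b + C3*b^2


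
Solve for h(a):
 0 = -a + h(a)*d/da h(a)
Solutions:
 h(a) = -sqrt(C1 + a^2)
 h(a) = sqrt(C1 + a^2)


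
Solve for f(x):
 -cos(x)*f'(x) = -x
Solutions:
 f(x) = C1 + Integral(x/cos(x), x)


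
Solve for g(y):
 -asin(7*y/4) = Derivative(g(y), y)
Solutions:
 g(y) = C1 - y*asin(7*y/4) - sqrt(16 - 49*y^2)/7


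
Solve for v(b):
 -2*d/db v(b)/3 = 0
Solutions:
 v(b) = C1


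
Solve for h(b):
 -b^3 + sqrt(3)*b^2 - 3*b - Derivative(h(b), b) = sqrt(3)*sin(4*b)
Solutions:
 h(b) = C1 - b^4/4 + sqrt(3)*b^3/3 - 3*b^2/2 + sqrt(3)*cos(4*b)/4


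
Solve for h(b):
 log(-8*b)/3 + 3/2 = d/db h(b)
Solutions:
 h(b) = C1 + b*log(-b)/3 + b*(log(2) + 7/6)


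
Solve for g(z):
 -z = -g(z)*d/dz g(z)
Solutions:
 g(z) = -sqrt(C1 + z^2)
 g(z) = sqrt(C1 + z^2)


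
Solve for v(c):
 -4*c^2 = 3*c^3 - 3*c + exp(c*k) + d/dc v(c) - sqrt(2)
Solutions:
 v(c) = C1 - 3*c^4/4 - 4*c^3/3 + 3*c^2/2 + sqrt(2)*c - exp(c*k)/k


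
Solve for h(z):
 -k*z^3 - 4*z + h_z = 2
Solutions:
 h(z) = C1 + k*z^4/4 + 2*z^2 + 2*z


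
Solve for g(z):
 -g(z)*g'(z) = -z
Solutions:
 g(z) = -sqrt(C1 + z^2)
 g(z) = sqrt(C1 + z^2)


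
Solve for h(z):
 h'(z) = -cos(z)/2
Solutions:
 h(z) = C1 - sin(z)/2


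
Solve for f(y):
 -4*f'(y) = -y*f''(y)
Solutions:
 f(y) = C1 + C2*y^5


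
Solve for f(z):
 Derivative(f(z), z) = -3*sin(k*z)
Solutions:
 f(z) = C1 + 3*cos(k*z)/k


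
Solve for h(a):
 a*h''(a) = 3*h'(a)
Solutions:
 h(a) = C1 + C2*a^4


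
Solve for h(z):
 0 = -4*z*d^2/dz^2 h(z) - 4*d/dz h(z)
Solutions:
 h(z) = C1 + C2*log(z)


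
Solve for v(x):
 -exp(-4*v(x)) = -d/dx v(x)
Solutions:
 v(x) = log(-I*(C1 + 4*x)^(1/4))
 v(x) = log(I*(C1 + 4*x)^(1/4))
 v(x) = log(-(C1 + 4*x)^(1/4))
 v(x) = log(C1 + 4*x)/4


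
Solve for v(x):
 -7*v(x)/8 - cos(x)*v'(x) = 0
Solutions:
 v(x) = C1*(sin(x) - 1)^(7/16)/(sin(x) + 1)^(7/16)


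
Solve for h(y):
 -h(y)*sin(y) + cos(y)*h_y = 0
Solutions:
 h(y) = C1/cos(y)


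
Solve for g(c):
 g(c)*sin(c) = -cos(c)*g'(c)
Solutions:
 g(c) = C1*cos(c)


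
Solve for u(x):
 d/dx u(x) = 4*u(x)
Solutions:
 u(x) = C1*exp(4*x)


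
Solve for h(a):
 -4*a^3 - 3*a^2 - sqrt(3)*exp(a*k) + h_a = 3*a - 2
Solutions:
 h(a) = C1 + a^4 + a^3 + 3*a^2/2 - 2*a + sqrt(3)*exp(a*k)/k


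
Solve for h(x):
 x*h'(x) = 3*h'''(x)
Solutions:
 h(x) = C1 + Integral(C2*airyai(3^(2/3)*x/3) + C3*airybi(3^(2/3)*x/3), x)


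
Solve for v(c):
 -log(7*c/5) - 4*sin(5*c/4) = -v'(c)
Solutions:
 v(c) = C1 + c*log(c) - c*log(5) - c + c*log(7) - 16*cos(5*c/4)/5


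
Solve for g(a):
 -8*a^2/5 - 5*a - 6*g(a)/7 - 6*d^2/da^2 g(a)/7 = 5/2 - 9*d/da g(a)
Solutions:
 g(a) = C1*exp(a*(21 - 5*sqrt(17))/4) + C2*exp(a*(5*sqrt(17) + 21)/4) - 28*a^2/15 - 1351*a/30 - 14161/30


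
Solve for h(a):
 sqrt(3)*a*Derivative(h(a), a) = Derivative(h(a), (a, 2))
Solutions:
 h(a) = C1 + C2*erfi(sqrt(2)*3^(1/4)*a/2)


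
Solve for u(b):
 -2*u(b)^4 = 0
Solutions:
 u(b) = 0


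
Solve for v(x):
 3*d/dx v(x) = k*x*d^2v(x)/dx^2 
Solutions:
 v(x) = C1 + x^(((re(k) + 3)*re(k) + im(k)^2)/(re(k)^2 + im(k)^2))*(C2*sin(3*log(x)*Abs(im(k))/(re(k)^2 + im(k)^2)) + C3*cos(3*log(x)*im(k)/(re(k)^2 + im(k)^2)))


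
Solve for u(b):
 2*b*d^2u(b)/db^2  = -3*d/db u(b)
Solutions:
 u(b) = C1 + C2/sqrt(b)


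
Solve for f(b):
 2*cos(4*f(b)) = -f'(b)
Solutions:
 f(b) = -asin((C1 + exp(16*b))/(C1 - exp(16*b)))/4 + pi/4
 f(b) = asin((C1 + exp(16*b))/(C1 - exp(16*b)))/4


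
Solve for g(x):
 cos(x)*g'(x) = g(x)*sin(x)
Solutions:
 g(x) = C1/cos(x)


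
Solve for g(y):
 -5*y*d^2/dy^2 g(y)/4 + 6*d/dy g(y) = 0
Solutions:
 g(y) = C1 + C2*y^(29/5)


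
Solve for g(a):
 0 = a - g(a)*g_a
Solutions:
 g(a) = -sqrt(C1 + a^2)
 g(a) = sqrt(C1 + a^2)


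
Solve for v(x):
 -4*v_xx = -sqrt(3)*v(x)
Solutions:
 v(x) = C1*exp(-3^(1/4)*x/2) + C2*exp(3^(1/4)*x/2)


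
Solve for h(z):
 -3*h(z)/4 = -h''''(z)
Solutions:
 h(z) = C1*exp(-sqrt(2)*3^(1/4)*z/2) + C2*exp(sqrt(2)*3^(1/4)*z/2) + C3*sin(sqrt(2)*3^(1/4)*z/2) + C4*cos(sqrt(2)*3^(1/4)*z/2)


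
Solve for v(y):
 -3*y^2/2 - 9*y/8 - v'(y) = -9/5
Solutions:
 v(y) = C1 - y^3/2 - 9*y^2/16 + 9*y/5


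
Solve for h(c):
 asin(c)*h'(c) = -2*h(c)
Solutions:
 h(c) = C1*exp(-2*Integral(1/asin(c), c))


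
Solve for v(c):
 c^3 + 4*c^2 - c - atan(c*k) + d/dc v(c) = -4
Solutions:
 v(c) = C1 - c^4/4 - 4*c^3/3 + c^2/2 - 4*c + Piecewise((c*atan(c*k) - log(c^2*k^2 + 1)/(2*k), Ne(k, 0)), (0, True))


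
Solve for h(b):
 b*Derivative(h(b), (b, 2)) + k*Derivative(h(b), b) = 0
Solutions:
 h(b) = C1 + b^(1 - re(k))*(C2*sin(log(b)*Abs(im(k))) + C3*cos(log(b)*im(k)))


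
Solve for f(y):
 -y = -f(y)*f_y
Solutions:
 f(y) = -sqrt(C1 + y^2)
 f(y) = sqrt(C1 + y^2)


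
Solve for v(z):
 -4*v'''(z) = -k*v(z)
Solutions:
 v(z) = C1*exp(2^(1/3)*k^(1/3)*z/2) + C2*exp(2^(1/3)*k^(1/3)*z*(-1 + sqrt(3)*I)/4) + C3*exp(-2^(1/3)*k^(1/3)*z*(1 + sqrt(3)*I)/4)


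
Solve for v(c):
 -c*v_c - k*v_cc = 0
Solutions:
 v(c) = C1 + C2*sqrt(k)*erf(sqrt(2)*c*sqrt(1/k)/2)


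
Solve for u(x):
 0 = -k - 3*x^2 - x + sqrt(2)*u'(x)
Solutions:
 u(x) = C1 + sqrt(2)*k*x/2 + sqrt(2)*x^3/2 + sqrt(2)*x^2/4


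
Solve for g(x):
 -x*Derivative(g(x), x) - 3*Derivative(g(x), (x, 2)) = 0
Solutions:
 g(x) = C1 + C2*erf(sqrt(6)*x/6)


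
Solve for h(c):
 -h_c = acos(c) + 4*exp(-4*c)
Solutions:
 h(c) = C1 - c*acos(c) + sqrt(1 - c^2) + exp(-4*c)


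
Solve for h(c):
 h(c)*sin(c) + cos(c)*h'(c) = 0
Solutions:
 h(c) = C1*cos(c)


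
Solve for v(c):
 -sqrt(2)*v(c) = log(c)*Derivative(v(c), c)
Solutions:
 v(c) = C1*exp(-sqrt(2)*li(c))


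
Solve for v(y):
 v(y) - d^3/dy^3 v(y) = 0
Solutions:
 v(y) = C3*exp(y) + (C1*sin(sqrt(3)*y/2) + C2*cos(sqrt(3)*y/2))*exp(-y/2)


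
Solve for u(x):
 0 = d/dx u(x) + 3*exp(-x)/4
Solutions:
 u(x) = C1 + 3*exp(-x)/4


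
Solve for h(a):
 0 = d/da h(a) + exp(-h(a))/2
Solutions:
 h(a) = log(C1 - a/2)


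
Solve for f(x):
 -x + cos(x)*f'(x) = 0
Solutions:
 f(x) = C1 + Integral(x/cos(x), x)


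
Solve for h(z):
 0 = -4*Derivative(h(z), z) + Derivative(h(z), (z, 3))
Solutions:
 h(z) = C1 + C2*exp(-2*z) + C3*exp(2*z)


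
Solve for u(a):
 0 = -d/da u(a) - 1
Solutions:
 u(a) = C1 - a


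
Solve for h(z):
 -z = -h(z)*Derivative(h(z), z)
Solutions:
 h(z) = -sqrt(C1 + z^2)
 h(z) = sqrt(C1 + z^2)


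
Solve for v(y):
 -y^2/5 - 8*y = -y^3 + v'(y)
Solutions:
 v(y) = C1 + y^4/4 - y^3/15 - 4*y^2


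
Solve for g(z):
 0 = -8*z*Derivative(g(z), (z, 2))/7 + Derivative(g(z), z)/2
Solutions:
 g(z) = C1 + C2*z^(23/16)


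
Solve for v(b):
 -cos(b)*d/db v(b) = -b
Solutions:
 v(b) = C1 + Integral(b/cos(b), b)


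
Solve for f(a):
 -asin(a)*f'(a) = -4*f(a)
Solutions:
 f(a) = C1*exp(4*Integral(1/asin(a), a))


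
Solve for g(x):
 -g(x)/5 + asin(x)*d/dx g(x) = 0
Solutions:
 g(x) = C1*exp(Integral(1/asin(x), x)/5)


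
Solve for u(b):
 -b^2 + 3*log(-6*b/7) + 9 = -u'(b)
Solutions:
 u(b) = C1 + b^3/3 - 3*b*log(-b) + 3*b*(-2 - log(6) + log(7))


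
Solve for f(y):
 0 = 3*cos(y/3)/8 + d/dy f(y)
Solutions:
 f(y) = C1 - 9*sin(y/3)/8


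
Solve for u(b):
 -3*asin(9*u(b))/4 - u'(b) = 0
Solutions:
 Integral(1/asin(9*_y), (_y, u(b))) = C1 - 3*b/4


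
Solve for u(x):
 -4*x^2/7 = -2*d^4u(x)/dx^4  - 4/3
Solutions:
 u(x) = C1 + C2*x + C3*x^2 + C4*x^3 + x^6/1260 - x^4/36


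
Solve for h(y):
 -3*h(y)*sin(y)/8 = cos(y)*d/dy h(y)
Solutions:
 h(y) = C1*cos(y)^(3/8)


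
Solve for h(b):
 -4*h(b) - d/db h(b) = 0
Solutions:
 h(b) = C1*exp(-4*b)


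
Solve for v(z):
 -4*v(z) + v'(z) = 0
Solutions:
 v(z) = C1*exp(4*z)


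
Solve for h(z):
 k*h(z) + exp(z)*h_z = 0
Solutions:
 h(z) = C1*exp(k*exp(-z))


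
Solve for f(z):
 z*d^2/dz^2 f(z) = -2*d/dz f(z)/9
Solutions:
 f(z) = C1 + C2*z^(7/9)


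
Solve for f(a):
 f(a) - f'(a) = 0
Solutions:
 f(a) = C1*exp(a)


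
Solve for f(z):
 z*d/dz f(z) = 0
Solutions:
 f(z) = C1


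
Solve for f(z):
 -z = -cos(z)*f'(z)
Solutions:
 f(z) = C1 + Integral(z/cos(z), z)


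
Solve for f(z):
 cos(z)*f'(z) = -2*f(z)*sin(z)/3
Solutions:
 f(z) = C1*cos(z)^(2/3)


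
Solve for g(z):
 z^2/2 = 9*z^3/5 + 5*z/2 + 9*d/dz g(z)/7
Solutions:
 g(z) = C1 - 7*z^4/20 + 7*z^3/54 - 35*z^2/36


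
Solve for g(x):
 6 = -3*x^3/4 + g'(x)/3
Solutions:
 g(x) = C1 + 9*x^4/16 + 18*x


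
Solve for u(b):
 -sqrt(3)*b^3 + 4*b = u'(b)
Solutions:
 u(b) = C1 - sqrt(3)*b^4/4 + 2*b^2


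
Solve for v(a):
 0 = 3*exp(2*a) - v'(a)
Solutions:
 v(a) = C1 + 3*exp(2*a)/2


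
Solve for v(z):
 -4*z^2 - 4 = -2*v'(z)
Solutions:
 v(z) = C1 + 2*z^3/3 + 2*z


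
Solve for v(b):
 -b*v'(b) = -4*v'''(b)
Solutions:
 v(b) = C1 + Integral(C2*airyai(2^(1/3)*b/2) + C3*airybi(2^(1/3)*b/2), b)


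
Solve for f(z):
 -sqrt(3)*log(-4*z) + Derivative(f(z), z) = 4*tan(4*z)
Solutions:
 f(z) = C1 + sqrt(3)*z*(log(-z) - 1) + 2*sqrt(3)*z*log(2) - log(cos(4*z))


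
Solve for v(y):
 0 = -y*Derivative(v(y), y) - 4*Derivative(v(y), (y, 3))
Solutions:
 v(y) = C1 + Integral(C2*airyai(-2^(1/3)*y/2) + C3*airybi(-2^(1/3)*y/2), y)


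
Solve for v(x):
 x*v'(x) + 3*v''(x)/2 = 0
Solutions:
 v(x) = C1 + C2*erf(sqrt(3)*x/3)


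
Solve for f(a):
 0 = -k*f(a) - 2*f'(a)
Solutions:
 f(a) = C1*exp(-a*k/2)


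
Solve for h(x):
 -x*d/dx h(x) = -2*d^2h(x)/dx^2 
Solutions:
 h(x) = C1 + C2*erfi(x/2)


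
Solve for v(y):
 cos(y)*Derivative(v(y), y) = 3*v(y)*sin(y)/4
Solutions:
 v(y) = C1/cos(y)^(3/4)


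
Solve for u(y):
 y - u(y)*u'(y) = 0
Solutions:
 u(y) = -sqrt(C1 + y^2)
 u(y) = sqrt(C1 + y^2)


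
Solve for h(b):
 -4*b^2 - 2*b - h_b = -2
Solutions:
 h(b) = C1 - 4*b^3/3 - b^2 + 2*b


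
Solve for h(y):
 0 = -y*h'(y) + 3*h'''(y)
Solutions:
 h(y) = C1 + Integral(C2*airyai(3^(2/3)*y/3) + C3*airybi(3^(2/3)*y/3), y)


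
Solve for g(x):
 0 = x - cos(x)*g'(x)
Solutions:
 g(x) = C1 + Integral(x/cos(x), x)


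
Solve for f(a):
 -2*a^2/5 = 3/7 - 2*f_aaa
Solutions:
 f(a) = C1 + C2*a + C3*a^2 + a^5/300 + a^3/28


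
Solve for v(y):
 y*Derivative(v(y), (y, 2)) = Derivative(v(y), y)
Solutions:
 v(y) = C1 + C2*y^2


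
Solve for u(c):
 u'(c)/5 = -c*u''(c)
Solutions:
 u(c) = C1 + C2*c^(4/5)


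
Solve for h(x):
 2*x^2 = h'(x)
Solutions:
 h(x) = C1 + 2*x^3/3


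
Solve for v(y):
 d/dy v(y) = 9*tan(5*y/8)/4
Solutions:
 v(y) = C1 - 18*log(cos(5*y/8))/5


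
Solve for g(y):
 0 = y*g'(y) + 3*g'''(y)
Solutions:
 g(y) = C1 + Integral(C2*airyai(-3^(2/3)*y/3) + C3*airybi(-3^(2/3)*y/3), y)


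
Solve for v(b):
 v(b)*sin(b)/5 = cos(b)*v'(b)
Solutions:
 v(b) = C1/cos(b)^(1/5)


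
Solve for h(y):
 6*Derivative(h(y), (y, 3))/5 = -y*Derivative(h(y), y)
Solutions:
 h(y) = C1 + Integral(C2*airyai(-5^(1/3)*6^(2/3)*y/6) + C3*airybi(-5^(1/3)*6^(2/3)*y/6), y)


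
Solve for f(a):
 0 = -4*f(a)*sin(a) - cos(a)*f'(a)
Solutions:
 f(a) = C1*cos(a)^4


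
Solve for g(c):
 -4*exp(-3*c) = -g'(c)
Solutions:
 g(c) = C1 - 4*exp(-3*c)/3


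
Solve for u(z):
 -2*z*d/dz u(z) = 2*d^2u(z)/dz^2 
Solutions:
 u(z) = C1 + C2*erf(sqrt(2)*z/2)


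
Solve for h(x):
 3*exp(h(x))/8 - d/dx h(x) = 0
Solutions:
 h(x) = log(-1/(C1 + 3*x)) + 3*log(2)


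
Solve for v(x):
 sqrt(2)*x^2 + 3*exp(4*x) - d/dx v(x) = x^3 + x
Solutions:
 v(x) = C1 - x^4/4 + sqrt(2)*x^3/3 - x^2/2 + 3*exp(4*x)/4


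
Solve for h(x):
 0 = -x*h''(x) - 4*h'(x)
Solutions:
 h(x) = C1 + C2/x^3


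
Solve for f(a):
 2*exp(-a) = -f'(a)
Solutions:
 f(a) = C1 + 2*exp(-a)


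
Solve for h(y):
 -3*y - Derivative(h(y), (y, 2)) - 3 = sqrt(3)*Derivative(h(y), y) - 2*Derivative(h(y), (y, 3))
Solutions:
 h(y) = C1 + C2*exp(y*(1 - sqrt(1 + 8*sqrt(3)))/4) + C3*exp(y*(1 + sqrt(1 + 8*sqrt(3)))/4) - sqrt(3)*y^2/2 - sqrt(3)*y + y


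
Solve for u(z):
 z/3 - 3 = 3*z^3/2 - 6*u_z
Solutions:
 u(z) = C1 + z^4/16 - z^2/36 + z/2


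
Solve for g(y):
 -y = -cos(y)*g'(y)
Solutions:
 g(y) = C1 + Integral(y/cos(y), y)


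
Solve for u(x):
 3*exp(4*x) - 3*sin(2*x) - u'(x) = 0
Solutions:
 u(x) = C1 + 3*exp(4*x)/4 + 3*cos(2*x)/2


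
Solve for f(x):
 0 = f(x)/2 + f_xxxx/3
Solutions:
 f(x) = (C1*sin(6^(1/4)*x/2) + C2*cos(6^(1/4)*x/2))*exp(-6^(1/4)*x/2) + (C3*sin(6^(1/4)*x/2) + C4*cos(6^(1/4)*x/2))*exp(6^(1/4)*x/2)


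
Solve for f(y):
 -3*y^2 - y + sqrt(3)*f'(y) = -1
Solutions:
 f(y) = C1 + sqrt(3)*y^3/3 + sqrt(3)*y^2/6 - sqrt(3)*y/3


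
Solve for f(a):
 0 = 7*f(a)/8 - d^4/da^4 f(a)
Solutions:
 f(a) = C1*exp(-14^(1/4)*a/2) + C2*exp(14^(1/4)*a/2) + C3*sin(14^(1/4)*a/2) + C4*cos(14^(1/4)*a/2)


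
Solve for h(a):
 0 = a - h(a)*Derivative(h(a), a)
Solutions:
 h(a) = -sqrt(C1 + a^2)
 h(a) = sqrt(C1 + a^2)


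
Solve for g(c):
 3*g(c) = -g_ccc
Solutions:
 g(c) = C3*exp(-3^(1/3)*c) + (C1*sin(3^(5/6)*c/2) + C2*cos(3^(5/6)*c/2))*exp(3^(1/3)*c/2)


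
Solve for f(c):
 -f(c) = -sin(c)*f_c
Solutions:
 f(c) = C1*sqrt(cos(c) - 1)/sqrt(cos(c) + 1)


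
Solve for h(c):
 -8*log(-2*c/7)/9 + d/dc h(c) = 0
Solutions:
 h(c) = C1 + 8*c*log(-c)/9 + 8*c*(-log(7) - 1 + log(2))/9


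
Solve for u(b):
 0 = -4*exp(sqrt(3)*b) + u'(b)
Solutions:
 u(b) = C1 + 4*sqrt(3)*exp(sqrt(3)*b)/3


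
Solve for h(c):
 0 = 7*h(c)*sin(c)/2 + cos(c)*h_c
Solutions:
 h(c) = C1*cos(c)^(7/2)


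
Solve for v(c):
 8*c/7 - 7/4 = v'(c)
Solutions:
 v(c) = C1 + 4*c^2/7 - 7*c/4


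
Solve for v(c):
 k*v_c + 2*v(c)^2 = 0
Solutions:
 v(c) = k/(C1*k + 2*c)


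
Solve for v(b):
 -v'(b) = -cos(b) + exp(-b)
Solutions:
 v(b) = C1 + sin(b) + exp(-b)


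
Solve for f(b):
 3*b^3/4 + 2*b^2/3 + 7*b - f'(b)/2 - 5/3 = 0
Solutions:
 f(b) = C1 + 3*b^4/8 + 4*b^3/9 + 7*b^2 - 10*b/3


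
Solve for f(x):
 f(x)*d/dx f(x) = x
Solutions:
 f(x) = -sqrt(C1 + x^2)
 f(x) = sqrt(C1 + x^2)


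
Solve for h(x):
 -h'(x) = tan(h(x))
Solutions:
 h(x) = pi - asin(C1*exp(-x))
 h(x) = asin(C1*exp(-x))


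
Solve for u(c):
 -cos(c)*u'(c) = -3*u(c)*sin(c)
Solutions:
 u(c) = C1/cos(c)^3


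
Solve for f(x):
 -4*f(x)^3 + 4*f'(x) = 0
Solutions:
 f(x) = -sqrt(2)*sqrt(-1/(C1 + x))/2
 f(x) = sqrt(2)*sqrt(-1/(C1 + x))/2


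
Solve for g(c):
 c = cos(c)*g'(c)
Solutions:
 g(c) = C1 + Integral(c/cos(c), c)


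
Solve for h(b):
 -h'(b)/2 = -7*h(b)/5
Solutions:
 h(b) = C1*exp(14*b/5)


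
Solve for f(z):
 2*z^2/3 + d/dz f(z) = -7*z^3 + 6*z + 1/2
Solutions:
 f(z) = C1 - 7*z^4/4 - 2*z^3/9 + 3*z^2 + z/2


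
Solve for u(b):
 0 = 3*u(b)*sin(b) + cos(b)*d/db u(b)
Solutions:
 u(b) = C1*cos(b)^3


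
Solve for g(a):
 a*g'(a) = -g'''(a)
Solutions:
 g(a) = C1 + Integral(C2*airyai(-a) + C3*airybi(-a), a)


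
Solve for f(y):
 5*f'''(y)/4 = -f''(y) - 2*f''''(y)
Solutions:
 f(y) = C1 + C2*y + (C3*sin(sqrt(103)*y/16) + C4*cos(sqrt(103)*y/16))*exp(-5*y/16)


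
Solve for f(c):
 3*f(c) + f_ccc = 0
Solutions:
 f(c) = C3*exp(-3^(1/3)*c) + (C1*sin(3^(5/6)*c/2) + C2*cos(3^(5/6)*c/2))*exp(3^(1/3)*c/2)


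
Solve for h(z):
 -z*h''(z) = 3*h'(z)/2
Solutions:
 h(z) = C1 + C2/sqrt(z)


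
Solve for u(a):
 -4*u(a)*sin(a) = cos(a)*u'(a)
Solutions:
 u(a) = C1*cos(a)^4


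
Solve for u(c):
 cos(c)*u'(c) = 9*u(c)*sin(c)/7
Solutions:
 u(c) = C1/cos(c)^(9/7)


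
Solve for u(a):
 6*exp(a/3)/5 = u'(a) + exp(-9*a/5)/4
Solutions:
 u(a) = C1 + 18*exp(a/3)/5 + 5*exp(-9*a/5)/36


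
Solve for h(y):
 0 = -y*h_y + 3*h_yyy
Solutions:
 h(y) = C1 + Integral(C2*airyai(3^(2/3)*y/3) + C3*airybi(3^(2/3)*y/3), y)


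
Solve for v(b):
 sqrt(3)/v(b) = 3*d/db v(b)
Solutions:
 v(b) = -sqrt(C1 + 6*sqrt(3)*b)/3
 v(b) = sqrt(C1 + 6*sqrt(3)*b)/3


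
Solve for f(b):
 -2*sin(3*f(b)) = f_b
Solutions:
 f(b) = -acos((-C1 - exp(12*b))/(C1 - exp(12*b)))/3 + 2*pi/3
 f(b) = acos((-C1 - exp(12*b))/(C1 - exp(12*b)))/3


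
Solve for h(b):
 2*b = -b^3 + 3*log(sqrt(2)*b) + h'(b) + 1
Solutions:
 h(b) = C1 + b^4/4 + b^2 - 3*b*log(b) - 3*b*log(2)/2 + 2*b


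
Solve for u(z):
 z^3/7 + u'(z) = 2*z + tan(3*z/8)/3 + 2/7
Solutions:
 u(z) = C1 - z^4/28 + z^2 + 2*z/7 - 8*log(cos(3*z/8))/9


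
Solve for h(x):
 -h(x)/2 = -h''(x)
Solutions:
 h(x) = C1*exp(-sqrt(2)*x/2) + C2*exp(sqrt(2)*x/2)


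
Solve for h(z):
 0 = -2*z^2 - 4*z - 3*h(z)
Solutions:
 h(z) = 2*z*(-z - 2)/3


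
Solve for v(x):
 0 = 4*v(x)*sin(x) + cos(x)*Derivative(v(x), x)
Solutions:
 v(x) = C1*cos(x)^4


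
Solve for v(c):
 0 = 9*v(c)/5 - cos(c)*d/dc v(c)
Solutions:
 v(c) = C1*(sin(c) + 1)^(9/10)/(sin(c) - 1)^(9/10)


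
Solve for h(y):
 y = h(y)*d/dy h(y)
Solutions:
 h(y) = -sqrt(C1 + y^2)
 h(y) = sqrt(C1 + y^2)


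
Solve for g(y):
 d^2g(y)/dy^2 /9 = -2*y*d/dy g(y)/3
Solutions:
 g(y) = C1 + C2*erf(sqrt(3)*y)


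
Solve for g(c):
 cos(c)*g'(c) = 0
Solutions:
 g(c) = C1


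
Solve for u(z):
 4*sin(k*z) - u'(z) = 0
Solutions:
 u(z) = C1 - 4*cos(k*z)/k


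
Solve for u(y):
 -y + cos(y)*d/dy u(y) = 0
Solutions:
 u(y) = C1 + Integral(y/cos(y), y)


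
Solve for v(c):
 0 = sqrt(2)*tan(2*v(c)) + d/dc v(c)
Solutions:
 v(c) = -asin(C1*exp(-2*sqrt(2)*c))/2 + pi/2
 v(c) = asin(C1*exp(-2*sqrt(2)*c))/2


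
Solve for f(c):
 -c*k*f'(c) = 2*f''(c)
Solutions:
 f(c) = Piecewise((-sqrt(pi)*C1*erf(c*sqrt(k)/2)/sqrt(k) - C2, (k > 0) | (k < 0)), (-C1*c - C2, True))


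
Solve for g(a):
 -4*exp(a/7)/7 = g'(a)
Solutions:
 g(a) = C1 - 4*exp(a/7)


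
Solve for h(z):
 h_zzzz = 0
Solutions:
 h(z) = C1 + C2*z + C3*z^2 + C4*z^3


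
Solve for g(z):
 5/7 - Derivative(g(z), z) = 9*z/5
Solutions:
 g(z) = C1 - 9*z^2/10 + 5*z/7


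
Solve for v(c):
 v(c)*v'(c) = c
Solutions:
 v(c) = -sqrt(C1 + c^2)
 v(c) = sqrt(C1 + c^2)


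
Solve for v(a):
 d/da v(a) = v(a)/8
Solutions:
 v(a) = C1*exp(a/8)


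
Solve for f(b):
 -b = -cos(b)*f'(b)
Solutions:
 f(b) = C1 + Integral(b/cos(b), b)


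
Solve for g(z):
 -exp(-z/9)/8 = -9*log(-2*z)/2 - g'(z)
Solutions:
 g(z) = C1 - 9*z*log(-z)/2 + 9*z*(1 - log(2))/2 - 9*exp(-z/9)/8


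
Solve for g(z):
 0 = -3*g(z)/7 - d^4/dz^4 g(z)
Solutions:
 g(z) = (C1*sin(sqrt(2)*3^(1/4)*7^(3/4)*z/14) + C2*cos(sqrt(2)*3^(1/4)*7^(3/4)*z/14))*exp(-sqrt(2)*3^(1/4)*7^(3/4)*z/14) + (C3*sin(sqrt(2)*3^(1/4)*7^(3/4)*z/14) + C4*cos(sqrt(2)*3^(1/4)*7^(3/4)*z/14))*exp(sqrt(2)*3^(1/4)*7^(3/4)*z/14)


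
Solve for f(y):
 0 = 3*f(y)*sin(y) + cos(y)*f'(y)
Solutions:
 f(y) = C1*cos(y)^3


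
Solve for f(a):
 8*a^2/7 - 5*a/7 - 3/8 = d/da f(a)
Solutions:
 f(a) = C1 + 8*a^3/21 - 5*a^2/14 - 3*a/8


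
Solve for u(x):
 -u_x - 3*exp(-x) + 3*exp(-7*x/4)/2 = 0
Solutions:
 u(x) = C1 + 3*exp(-x) - 6*exp(-7*x/4)/7


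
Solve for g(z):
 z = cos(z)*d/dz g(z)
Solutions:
 g(z) = C1 + Integral(z/cos(z), z)


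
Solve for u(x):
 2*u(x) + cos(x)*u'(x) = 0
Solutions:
 u(x) = C1*(sin(x) - 1)/(sin(x) + 1)


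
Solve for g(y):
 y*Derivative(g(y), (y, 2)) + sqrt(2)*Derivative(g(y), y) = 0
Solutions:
 g(y) = C1 + C2*y^(1 - sqrt(2))


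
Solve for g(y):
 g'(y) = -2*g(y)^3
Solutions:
 g(y) = -sqrt(2)*sqrt(-1/(C1 - 2*y))/2
 g(y) = sqrt(2)*sqrt(-1/(C1 - 2*y))/2


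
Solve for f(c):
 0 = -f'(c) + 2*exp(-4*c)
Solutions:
 f(c) = C1 - exp(-4*c)/2


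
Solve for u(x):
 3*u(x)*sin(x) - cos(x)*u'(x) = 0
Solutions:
 u(x) = C1/cos(x)^3


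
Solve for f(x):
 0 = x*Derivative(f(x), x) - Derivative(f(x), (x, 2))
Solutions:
 f(x) = C1 + C2*erfi(sqrt(2)*x/2)


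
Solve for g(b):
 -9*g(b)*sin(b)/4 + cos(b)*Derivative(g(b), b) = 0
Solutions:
 g(b) = C1/cos(b)^(9/4)


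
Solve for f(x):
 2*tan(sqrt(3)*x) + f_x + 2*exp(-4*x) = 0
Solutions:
 f(x) = C1 - sqrt(3)*log(tan(sqrt(3)*x)^2 + 1)/3 + exp(-4*x)/2


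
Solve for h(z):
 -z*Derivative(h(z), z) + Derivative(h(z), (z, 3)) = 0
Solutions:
 h(z) = C1 + Integral(C2*airyai(z) + C3*airybi(z), z)


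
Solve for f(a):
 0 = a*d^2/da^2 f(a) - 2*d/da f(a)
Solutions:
 f(a) = C1 + C2*a^3


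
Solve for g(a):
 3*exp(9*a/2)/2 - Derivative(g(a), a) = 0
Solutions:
 g(a) = C1 + exp(9*a/2)/3


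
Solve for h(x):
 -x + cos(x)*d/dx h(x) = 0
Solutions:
 h(x) = C1 + Integral(x/cos(x), x)


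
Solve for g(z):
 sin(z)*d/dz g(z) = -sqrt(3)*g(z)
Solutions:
 g(z) = C1*(cos(z) + 1)^(sqrt(3)/2)/(cos(z) - 1)^(sqrt(3)/2)


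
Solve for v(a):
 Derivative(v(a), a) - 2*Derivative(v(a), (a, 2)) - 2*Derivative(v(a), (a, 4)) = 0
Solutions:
 v(a) = C1 + C2*exp(6^(1/3)*a*(-(9 + sqrt(129))^(1/3) + 2*6^(1/3)/(9 + sqrt(129))^(1/3))/12)*sin(2^(1/3)*3^(1/6)*a*(6*2^(1/3)/(9 + sqrt(129))^(1/3) + 3^(2/3)*(9 + sqrt(129))^(1/3))/12) + C3*exp(6^(1/3)*a*(-(9 + sqrt(129))^(1/3) + 2*6^(1/3)/(9 + sqrt(129))^(1/3))/12)*cos(2^(1/3)*3^(1/6)*a*(6*2^(1/3)/(9 + sqrt(129))^(1/3) + 3^(2/3)*(9 + sqrt(129))^(1/3))/12) + C4*exp(-6^(1/3)*a*(-(9 + sqrt(129))^(1/3) + 2*6^(1/3)/(9 + sqrt(129))^(1/3))/6)


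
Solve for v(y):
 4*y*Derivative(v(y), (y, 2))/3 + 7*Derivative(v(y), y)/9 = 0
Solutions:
 v(y) = C1 + C2*y^(5/12)


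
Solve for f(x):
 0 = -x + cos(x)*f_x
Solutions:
 f(x) = C1 + Integral(x/cos(x), x)


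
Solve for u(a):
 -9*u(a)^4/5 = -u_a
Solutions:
 u(a) = 5^(1/3)*(-1/(C1 + 27*a))^(1/3)
 u(a) = 5^(1/3)*(-1/(C1 + 9*a))^(1/3)*(-3^(2/3) - 3*3^(1/6)*I)/6
 u(a) = 5^(1/3)*(-1/(C1 + 9*a))^(1/3)*(-3^(2/3) + 3*3^(1/6)*I)/6


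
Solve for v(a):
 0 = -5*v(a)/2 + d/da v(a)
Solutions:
 v(a) = C1*exp(5*a/2)


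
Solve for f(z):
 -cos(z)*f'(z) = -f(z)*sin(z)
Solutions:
 f(z) = C1/cos(z)


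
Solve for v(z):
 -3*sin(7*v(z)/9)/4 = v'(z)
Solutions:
 3*z/4 + 9*log(cos(7*v(z)/9) - 1)/14 - 9*log(cos(7*v(z)/9) + 1)/14 = C1


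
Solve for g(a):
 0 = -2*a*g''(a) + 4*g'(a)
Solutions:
 g(a) = C1 + C2*a^3


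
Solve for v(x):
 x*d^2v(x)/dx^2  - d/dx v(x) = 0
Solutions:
 v(x) = C1 + C2*x^2


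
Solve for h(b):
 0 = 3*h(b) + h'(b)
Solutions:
 h(b) = C1*exp(-3*b)


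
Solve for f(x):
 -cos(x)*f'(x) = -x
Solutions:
 f(x) = C1 + Integral(x/cos(x), x)


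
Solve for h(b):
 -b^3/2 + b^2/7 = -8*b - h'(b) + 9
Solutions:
 h(b) = C1 + b^4/8 - b^3/21 - 4*b^2 + 9*b


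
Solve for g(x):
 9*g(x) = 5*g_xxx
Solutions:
 g(x) = C3*exp(15^(2/3)*x/5) + (C1*sin(3*3^(1/6)*5^(2/3)*x/10) + C2*cos(3*3^(1/6)*5^(2/3)*x/10))*exp(-15^(2/3)*x/10)


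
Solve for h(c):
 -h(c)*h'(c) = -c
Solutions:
 h(c) = -sqrt(C1 + c^2)
 h(c) = sqrt(C1 + c^2)


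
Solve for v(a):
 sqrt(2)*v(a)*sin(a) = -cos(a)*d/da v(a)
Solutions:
 v(a) = C1*cos(a)^(sqrt(2))


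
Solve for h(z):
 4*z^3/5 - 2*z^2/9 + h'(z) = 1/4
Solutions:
 h(z) = C1 - z^4/5 + 2*z^3/27 + z/4


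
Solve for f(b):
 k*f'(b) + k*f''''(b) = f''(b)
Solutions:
 f(b) = C1 + C2*exp(2^(1/3)*b*(6^(1/3)*(sqrt(3)*sqrt(27 - 4/k^3) + 9)^(1/3)/12 - 2^(1/3)*3^(5/6)*I*(sqrt(3)*sqrt(27 - 4/k^3) + 9)^(1/3)/12 - 2/(k*(-3^(1/3) + 3^(5/6)*I)*(sqrt(3)*sqrt(27 - 4/k^3) + 9)^(1/3)))) + C3*exp(2^(1/3)*b*(6^(1/3)*(sqrt(3)*sqrt(27 - 4/k^3) + 9)^(1/3)/12 + 2^(1/3)*3^(5/6)*I*(sqrt(3)*sqrt(27 - 4/k^3) + 9)^(1/3)/12 + 2/(k*(3^(1/3) + 3^(5/6)*I)*(sqrt(3)*sqrt(27 - 4/k^3) + 9)^(1/3)))) + C4*exp(-6^(1/3)*b*(2^(1/3)*(sqrt(3)*sqrt(27 - 4/k^3) + 9)^(1/3) + 2*3^(1/3)/(k*(sqrt(3)*sqrt(27 - 4/k^3) + 9)^(1/3)))/6)


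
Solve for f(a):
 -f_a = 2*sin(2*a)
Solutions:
 f(a) = C1 + cos(2*a)


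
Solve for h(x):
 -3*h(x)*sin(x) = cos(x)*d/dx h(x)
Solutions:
 h(x) = C1*cos(x)^3


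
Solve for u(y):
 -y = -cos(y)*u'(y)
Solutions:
 u(y) = C1 + Integral(y/cos(y), y)


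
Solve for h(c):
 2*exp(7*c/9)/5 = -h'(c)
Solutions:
 h(c) = C1 - 18*exp(7*c/9)/35


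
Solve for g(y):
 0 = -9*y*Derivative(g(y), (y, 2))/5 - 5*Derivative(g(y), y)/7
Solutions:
 g(y) = C1 + C2*y^(38/63)


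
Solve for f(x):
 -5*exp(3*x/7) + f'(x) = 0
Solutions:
 f(x) = C1 + 35*exp(3*x/7)/3


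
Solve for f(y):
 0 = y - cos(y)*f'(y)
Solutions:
 f(y) = C1 + Integral(y/cos(y), y)


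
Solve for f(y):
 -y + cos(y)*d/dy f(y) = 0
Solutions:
 f(y) = C1 + Integral(y/cos(y), y)


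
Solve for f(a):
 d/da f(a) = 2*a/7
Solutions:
 f(a) = C1 + a^2/7


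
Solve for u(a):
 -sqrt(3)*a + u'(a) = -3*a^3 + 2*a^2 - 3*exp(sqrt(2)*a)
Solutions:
 u(a) = C1 - 3*a^4/4 + 2*a^3/3 + sqrt(3)*a^2/2 - 3*sqrt(2)*exp(sqrt(2)*a)/2


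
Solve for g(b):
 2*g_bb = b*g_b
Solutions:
 g(b) = C1 + C2*erfi(b/2)


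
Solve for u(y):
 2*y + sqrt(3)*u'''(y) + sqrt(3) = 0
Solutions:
 u(y) = C1 + C2*y + C3*y^2 - sqrt(3)*y^4/36 - y^3/6


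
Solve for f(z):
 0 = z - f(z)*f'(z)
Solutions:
 f(z) = -sqrt(C1 + z^2)
 f(z) = sqrt(C1 + z^2)


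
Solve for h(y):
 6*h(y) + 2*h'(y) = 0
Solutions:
 h(y) = C1*exp(-3*y)


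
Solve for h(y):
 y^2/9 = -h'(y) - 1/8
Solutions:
 h(y) = C1 - y^3/27 - y/8


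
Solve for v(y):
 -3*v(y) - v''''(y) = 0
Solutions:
 v(y) = (C1*sin(sqrt(2)*3^(1/4)*y/2) + C2*cos(sqrt(2)*3^(1/4)*y/2))*exp(-sqrt(2)*3^(1/4)*y/2) + (C3*sin(sqrt(2)*3^(1/4)*y/2) + C4*cos(sqrt(2)*3^(1/4)*y/2))*exp(sqrt(2)*3^(1/4)*y/2)


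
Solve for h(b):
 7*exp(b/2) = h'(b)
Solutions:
 h(b) = C1 + 14*exp(b/2)


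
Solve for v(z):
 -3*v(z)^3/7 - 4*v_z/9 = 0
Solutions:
 v(z) = -sqrt(14)*sqrt(-1/(C1 - 27*z))
 v(z) = sqrt(14)*sqrt(-1/(C1 - 27*z))


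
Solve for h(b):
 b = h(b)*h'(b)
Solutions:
 h(b) = -sqrt(C1 + b^2)
 h(b) = sqrt(C1 + b^2)


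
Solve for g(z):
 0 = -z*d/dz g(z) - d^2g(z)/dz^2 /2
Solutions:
 g(z) = C1 + C2*erf(z)


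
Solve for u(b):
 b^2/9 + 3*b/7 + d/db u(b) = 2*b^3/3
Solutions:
 u(b) = C1 + b^4/6 - b^3/27 - 3*b^2/14


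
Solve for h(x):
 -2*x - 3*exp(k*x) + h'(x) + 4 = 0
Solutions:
 h(x) = C1 + x^2 - 4*x + 3*exp(k*x)/k


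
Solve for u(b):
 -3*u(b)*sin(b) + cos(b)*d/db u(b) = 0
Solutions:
 u(b) = C1/cos(b)^3


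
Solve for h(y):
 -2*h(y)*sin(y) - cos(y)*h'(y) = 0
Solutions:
 h(y) = C1*cos(y)^2


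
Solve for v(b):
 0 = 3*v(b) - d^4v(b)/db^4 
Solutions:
 v(b) = C1*exp(-3^(1/4)*b) + C2*exp(3^(1/4)*b) + C3*sin(3^(1/4)*b) + C4*cos(3^(1/4)*b)


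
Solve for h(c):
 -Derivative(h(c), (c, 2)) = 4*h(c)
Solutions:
 h(c) = C1*sin(2*c) + C2*cos(2*c)


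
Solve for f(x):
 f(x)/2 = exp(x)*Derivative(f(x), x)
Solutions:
 f(x) = C1*exp(-exp(-x)/2)


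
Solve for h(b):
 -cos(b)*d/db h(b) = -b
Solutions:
 h(b) = C1 + Integral(b/cos(b), b)


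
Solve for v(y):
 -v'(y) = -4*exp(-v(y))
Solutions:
 v(y) = log(C1 + 4*y)


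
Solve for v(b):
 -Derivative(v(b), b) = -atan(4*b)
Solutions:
 v(b) = C1 + b*atan(4*b) - log(16*b^2 + 1)/8


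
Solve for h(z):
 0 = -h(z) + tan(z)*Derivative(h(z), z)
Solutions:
 h(z) = C1*sin(z)


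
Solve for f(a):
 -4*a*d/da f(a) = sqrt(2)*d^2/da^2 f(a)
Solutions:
 f(a) = C1 + C2*erf(2^(1/4)*a)


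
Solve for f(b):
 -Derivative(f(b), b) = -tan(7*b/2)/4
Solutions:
 f(b) = C1 - log(cos(7*b/2))/14


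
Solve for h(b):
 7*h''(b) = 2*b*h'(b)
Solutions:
 h(b) = C1 + C2*erfi(sqrt(7)*b/7)


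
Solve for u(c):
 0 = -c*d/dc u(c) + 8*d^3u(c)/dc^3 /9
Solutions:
 u(c) = C1 + Integral(C2*airyai(3^(2/3)*c/2) + C3*airybi(3^(2/3)*c/2), c)


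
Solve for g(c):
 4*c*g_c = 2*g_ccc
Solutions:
 g(c) = C1 + Integral(C2*airyai(2^(1/3)*c) + C3*airybi(2^(1/3)*c), c)


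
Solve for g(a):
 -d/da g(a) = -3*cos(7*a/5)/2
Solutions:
 g(a) = C1 + 15*sin(7*a/5)/14


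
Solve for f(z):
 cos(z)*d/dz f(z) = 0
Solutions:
 f(z) = C1


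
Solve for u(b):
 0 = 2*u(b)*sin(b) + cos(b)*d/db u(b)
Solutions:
 u(b) = C1*cos(b)^2


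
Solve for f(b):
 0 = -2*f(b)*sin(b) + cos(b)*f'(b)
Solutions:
 f(b) = C1/cos(b)^2


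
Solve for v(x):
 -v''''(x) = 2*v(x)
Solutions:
 v(x) = (C1*sin(2^(3/4)*x/2) + C2*cos(2^(3/4)*x/2))*exp(-2^(3/4)*x/2) + (C3*sin(2^(3/4)*x/2) + C4*cos(2^(3/4)*x/2))*exp(2^(3/4)*x/2)


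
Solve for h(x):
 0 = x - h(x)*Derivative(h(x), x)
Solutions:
 h(x) = -sqrt(C1 + x^2)
 h(x) = sqrt(C1 + x^2)


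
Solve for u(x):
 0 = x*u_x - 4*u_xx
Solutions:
 u(x) = C1 + C2*erfi(sqrt(2)*x/4)


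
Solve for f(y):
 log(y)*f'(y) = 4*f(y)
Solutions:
 f(y) = C1*exp(4*li(y))


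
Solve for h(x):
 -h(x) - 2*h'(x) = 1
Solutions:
 h(x) = C1*exp(-x/2) - 1


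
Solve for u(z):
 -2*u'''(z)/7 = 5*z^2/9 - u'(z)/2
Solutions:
 u(z) = C1 + C2*exp(-sqrt(7)*z/2) + C3*exp(sqrt(7)*z/2) + 10*z^3/27 + 80*z/63


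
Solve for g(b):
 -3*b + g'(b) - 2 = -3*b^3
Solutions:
 g(b) = C1 - 3*b^4/4 + 3*b^2/2 + 2*b


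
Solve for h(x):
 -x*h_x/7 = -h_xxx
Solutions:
 h(x) = C1 + Integral(C2*airyai(7^(2/3)*x/7) + C3*airybi(7^(2/3)*x/7), x)


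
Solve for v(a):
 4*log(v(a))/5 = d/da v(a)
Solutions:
 li(v(a)) = C1 + 4*a/5


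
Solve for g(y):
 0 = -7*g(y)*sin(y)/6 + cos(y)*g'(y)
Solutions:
 g(y) = C1/cos(y)^(7/6)


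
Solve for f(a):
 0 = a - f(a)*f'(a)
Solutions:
 f(a) = -sqrt(C1 + a^2)
 f(a) = sqrt(C1 + a^2)


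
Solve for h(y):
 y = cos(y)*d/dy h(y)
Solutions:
 h(y) = C1 + Integral(y/cos(y), y)


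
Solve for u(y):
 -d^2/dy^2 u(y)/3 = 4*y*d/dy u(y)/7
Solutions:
 u(y) = C1 + C2*erf(sqrt(42)*y/7)


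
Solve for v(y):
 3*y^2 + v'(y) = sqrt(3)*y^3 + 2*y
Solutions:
 v(y) = C1 + sqrt(3)*y^4/4 - y^3 + y^2


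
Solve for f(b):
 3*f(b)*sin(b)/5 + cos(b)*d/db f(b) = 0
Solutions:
 f(b) = C1*cos(b)^(3/5)


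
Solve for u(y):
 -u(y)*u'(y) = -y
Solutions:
 u(y) = -sqrt(C1 + y^2)
 u(y) = sqrt(C1 + y^2)


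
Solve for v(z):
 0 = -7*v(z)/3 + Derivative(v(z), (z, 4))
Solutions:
 v(z) = C1*exp(-3^(3/4)*7^(1/4)*z/3) + C2*exp(3^(3/4)*7^(1/4)*z/3) + C3*sin(3^(3/4)*7^(1/4)*z/3) + C4*cos(3^(3/4)*7^(1/4)*z/3)


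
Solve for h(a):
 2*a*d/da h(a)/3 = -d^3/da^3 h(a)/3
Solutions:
 h(a) = C1 + Integral(C2*airyai(-2^(1/3)*a) + C3*airybi(-2^(1/3)*a), a)


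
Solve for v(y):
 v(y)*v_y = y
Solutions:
 v(y) = -sqrt(C1 + y^2)
 v(y) = sqrt(C1 + y^2)


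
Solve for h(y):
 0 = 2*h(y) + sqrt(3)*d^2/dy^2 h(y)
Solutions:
 h(y) = C1*sin(sqrt(2)*3^(3/4)*y/3) + C2*cos(sqrt(2)*3^(3/4)*y/3)


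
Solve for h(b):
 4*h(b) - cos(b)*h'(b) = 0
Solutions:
 h(b) = C1*(sin(b)^2 + 2*sin(b) + 1)/(sin(b)^2 - 2*sin(b) + 1)


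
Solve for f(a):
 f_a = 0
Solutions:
 f(a) = C1


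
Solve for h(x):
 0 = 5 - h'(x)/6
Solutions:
 h(x) = C1 + 30*x


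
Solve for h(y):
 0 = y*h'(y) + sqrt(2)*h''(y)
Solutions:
 h(y) = C1 + C2*erf(2^(1/4)*y/2)


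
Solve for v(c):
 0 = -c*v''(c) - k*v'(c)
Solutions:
 v(c) = C1 + c^(1 - re(k))*(C2*sin(log(c)*Abs(im(k))) + C3*cos(log(c)*im(k)))


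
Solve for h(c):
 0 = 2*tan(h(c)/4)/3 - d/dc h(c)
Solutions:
 h(c) = -4*asin(C1*exp(c/6)) + 4*pi
 h(c) = 4*asin(C1*exp(c/6))


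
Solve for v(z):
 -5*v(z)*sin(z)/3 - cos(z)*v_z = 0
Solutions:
 v(z) = C1*cos(z)^(5/3)


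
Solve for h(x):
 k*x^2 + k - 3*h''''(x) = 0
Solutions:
 h(x) = C1 + C2*x + C3*x^2 + C4*x^3 + k*x^6/1080 + k*x^4/72


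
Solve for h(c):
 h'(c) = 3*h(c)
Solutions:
 h(c) = C1*exp(3*c)


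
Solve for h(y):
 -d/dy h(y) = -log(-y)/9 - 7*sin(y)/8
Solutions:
 h(y) = C1 + y*log(-y)/9 - y/9 - 7*cos(y)/8


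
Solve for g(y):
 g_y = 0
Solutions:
 g(y) = C1


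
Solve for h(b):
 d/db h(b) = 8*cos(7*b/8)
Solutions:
 h(b) = C1 + 64*sin(7*b/8)/7


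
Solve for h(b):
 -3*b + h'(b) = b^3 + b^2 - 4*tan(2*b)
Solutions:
 h(b) = C1 + b^4/4 + b^3/3 + 3*b^2/2 + 2*log(cos(2*b))


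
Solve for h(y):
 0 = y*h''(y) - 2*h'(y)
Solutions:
 h(y) = C1 + C2*y^3


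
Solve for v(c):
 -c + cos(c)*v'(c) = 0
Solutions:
 v(c) = C1 + Integral(c/cos(c), c)


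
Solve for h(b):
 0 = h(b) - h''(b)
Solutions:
 h(b) = C1*exp(-b) + C2*exp(b)


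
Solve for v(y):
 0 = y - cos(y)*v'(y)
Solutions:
 v(y) = C1 + Integral(y/cos(y), y)


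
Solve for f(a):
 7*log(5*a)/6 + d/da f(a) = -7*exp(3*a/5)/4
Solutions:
 f(a) = C1 - 7*a*log(a)/6 + 7*a*(1 - log(5))/6 - 35*exp(3*a/5)/12


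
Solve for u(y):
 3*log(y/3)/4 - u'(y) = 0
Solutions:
 u(y) = C1 + 3*y*log(y)/4 - 3*y*log(3)/4 - 3*y/4


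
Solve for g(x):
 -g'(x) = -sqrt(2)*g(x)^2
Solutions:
 g(x) = -1/(C1 + sqrt(2)*x)


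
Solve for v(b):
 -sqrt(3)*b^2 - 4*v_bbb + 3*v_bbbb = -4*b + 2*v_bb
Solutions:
 v(b) = C1 + C2*b + C3*exp(b*(2 - sqrt(10))/3) + C4*exp(b*(2 + sqrt(10))/3) - sqrt(3)*b^4/24 + b^3*(1 + sqrt(3))/3 + b^2*(-11*sqrt(3)/4 - 2)


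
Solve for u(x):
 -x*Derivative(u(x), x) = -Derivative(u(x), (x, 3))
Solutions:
 u(x) = C1 + Integral(C2*airyai(x) + C3*airybi(x), x)


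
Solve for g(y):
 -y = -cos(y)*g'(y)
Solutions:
 g(y) = C1 + Integral(y/cos(y), y)


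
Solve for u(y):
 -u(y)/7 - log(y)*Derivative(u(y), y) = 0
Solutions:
 u(y) = C1*exp(-li(y)/7)


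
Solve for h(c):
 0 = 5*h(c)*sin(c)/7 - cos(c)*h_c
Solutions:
 h(c) = C1/cos(c)^(5/7)


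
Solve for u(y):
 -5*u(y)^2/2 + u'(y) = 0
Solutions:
 u(y) = -2/(C1 + 5*y)


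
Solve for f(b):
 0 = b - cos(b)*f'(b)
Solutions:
 f(b) = C1 + Integral(b/cos(b), b)


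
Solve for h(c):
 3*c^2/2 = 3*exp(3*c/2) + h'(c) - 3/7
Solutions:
 h(c) = C1 + c^3/2 + 3*c/7 - 2*exp(3*c/2)


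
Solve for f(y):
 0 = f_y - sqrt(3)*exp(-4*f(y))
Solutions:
 f(y) = log(-I*(C1 + 4*sqrt(3)*y)^(1/4))
 f(y) = log(I*(C1 + 4*sqrt(3)*y)^(1/4))
 f(y) = log(-(C1 + 4*sqrt(3)*y)^(1/4))
 f(y) = log(C1 + 4*sqrt(3)*y)/4


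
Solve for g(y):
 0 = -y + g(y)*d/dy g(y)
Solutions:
 g(y) = -sqrt(C1 + y^2)
 g(y) = sqrt(C1 + y^2)


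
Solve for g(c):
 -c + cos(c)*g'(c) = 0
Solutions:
 g(c) = C1 + Integral(c/cos(c), c)


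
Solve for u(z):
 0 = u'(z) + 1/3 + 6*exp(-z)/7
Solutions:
 u(z) = C1 - z/3 + 6*exp(-z)/7


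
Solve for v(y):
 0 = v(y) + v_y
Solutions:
 v(y) = C1*exp(-y)


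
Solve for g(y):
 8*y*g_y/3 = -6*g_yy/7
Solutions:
 g(y) = C1 + C2*erf(sqrt(14)*y/3)


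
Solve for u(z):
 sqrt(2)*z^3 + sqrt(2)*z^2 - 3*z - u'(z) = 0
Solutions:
 u(z) = C1 + sqrt(2)*z^4/4 + sqrt(2)*z^3/3 - 3*z^2/2


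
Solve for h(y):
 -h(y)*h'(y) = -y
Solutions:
 h(y) = -sqrt(C1 + y^2)
 h(y) = sqrt(C1 + y^2)


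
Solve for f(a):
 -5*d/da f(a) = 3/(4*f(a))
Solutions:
 f(a) = -sqrt(C1 - 30*a)/10
 f(a) = sqrt(C1 - 30*a)/10


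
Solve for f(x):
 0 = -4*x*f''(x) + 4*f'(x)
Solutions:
 f(x) = C1 + C2*x^2


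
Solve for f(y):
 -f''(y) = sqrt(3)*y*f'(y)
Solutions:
 f(y) = C1 + C2*erf(sqrt(2)*3^(1/4)*y/2)


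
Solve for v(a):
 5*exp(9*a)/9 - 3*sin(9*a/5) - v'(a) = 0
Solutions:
 v(a) = C1 + 5*exp(9*a)/81 + 5*cos(9*a/5)/3


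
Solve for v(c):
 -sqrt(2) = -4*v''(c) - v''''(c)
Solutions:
 v(c) = C1 + C2*c + C3*sin(2*c) + C4*cos(2*c) + sqrt(2)*c^2/8


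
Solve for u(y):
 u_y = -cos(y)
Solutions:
 u(y) = C1 - sin(y)


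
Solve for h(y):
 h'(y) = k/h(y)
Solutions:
 h(y) = -sqrt(C1 + 2*k*y)
 h(y) = sqrt(C1 + 2*k*y)


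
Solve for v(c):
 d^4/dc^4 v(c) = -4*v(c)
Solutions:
 v(c) = (C1*sin(c) + C2*cos(c))*exp(-c) + (C3*sin(c) + C4*cos(c))*exp(c)


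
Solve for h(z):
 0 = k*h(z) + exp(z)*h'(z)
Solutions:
 h(z) = C1*exp(k*exp(-z))


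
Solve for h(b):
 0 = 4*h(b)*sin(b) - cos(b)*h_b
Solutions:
 h(b) = C1/cos(b)^4


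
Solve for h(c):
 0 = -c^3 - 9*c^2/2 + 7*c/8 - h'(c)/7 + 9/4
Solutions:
 h(c) = C1 - 7*c^4/4 - 21*c^3/2 + 49*c^2/16 + 63*c/4


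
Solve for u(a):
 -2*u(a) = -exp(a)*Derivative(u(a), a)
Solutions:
 u(a) = C1*exp(-2*exp(-a))


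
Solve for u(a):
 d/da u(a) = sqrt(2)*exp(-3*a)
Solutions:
 u(a) = C1 - sqrt(2)*exp(-3*a)/3


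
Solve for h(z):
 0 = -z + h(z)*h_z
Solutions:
 h(z) = -sqrt(C1 + z^2)
 h(z) = sqrt(C1 + z^2)


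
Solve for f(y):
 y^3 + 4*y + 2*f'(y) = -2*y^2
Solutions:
 f(y) = C1 - y^4/8 - y^3/3 - y^2


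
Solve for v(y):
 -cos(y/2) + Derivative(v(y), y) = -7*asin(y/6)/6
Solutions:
 v(y) = C1 - 7*y*asin(y/6)/6 - 7*sqrt(36 - y^2)/6 + 2*sin(y/2)


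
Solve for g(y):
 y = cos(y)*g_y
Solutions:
 g(y) = C1 + Integral(y/cos(y), y)


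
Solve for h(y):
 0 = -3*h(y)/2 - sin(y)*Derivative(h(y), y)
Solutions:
 h(y) = C1*(cos(y) + 1)^(3/4)/(cos(y) - 1)^(3/4)


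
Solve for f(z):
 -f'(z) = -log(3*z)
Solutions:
 f(z) = C1 + z*log(z) - z + z*log(3)


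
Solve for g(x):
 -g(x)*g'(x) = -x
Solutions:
 g(x) = -sqrt(C1 + x^2)
 g(x) = sqrt(C1 + x^2)


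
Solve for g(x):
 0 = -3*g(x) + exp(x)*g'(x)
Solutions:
 g(x) = C1*exp(-3*exp(-x))


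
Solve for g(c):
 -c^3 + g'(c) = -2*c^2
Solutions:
 g(c) = C1 + c^4/4 - 2*c^3/3


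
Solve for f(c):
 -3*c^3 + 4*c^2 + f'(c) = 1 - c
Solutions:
 f(c) = C1 + 3*c^4/4 - 4*c^3/3 - c^2/2 + c


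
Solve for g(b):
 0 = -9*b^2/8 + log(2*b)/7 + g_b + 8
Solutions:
 g(b) = C1 + 3*b^3/8 - b*log(b)/7 - 55*b/7 - b*log(2)/7


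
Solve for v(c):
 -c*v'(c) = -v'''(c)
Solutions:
 v(c) = C1 + Integral(C2*airyai(c) + C3*airybi(c), c)


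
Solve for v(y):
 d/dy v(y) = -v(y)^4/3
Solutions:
 v(y) = (-1 - sqrt(3)*I)*(1/(C1 + y))^(1/3)/2
 v(y) = (-1 + sqrt(3)*I)*(1/(C1 + y))^(1/3)/2
 v(y) = (1/(C1 + y))^(1/3)


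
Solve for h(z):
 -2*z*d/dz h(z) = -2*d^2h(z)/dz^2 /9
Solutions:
 h(z) = C1 + C2*erfi(3*sqrt(2)*z/2)


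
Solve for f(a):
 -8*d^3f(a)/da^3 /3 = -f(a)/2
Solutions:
 f(a) = C3*exp(2^(2/3)*3^(1/3)*a/4) + (C1*sin(2^(2/3)*3^(5/6)*a/8) + C2*cos(2^(2/3)*3^(5/6)*a/8))*exp(-2^(2/3)*3^(1/3)*a/8)


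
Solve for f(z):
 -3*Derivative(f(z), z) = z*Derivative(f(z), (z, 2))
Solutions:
 f(z) = C1 + C2/z^2


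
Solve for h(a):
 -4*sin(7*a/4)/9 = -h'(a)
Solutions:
 h(a) = C1 - 16*cos(7*a/4)/63


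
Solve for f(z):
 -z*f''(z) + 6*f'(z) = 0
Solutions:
 f(z) = C1 + C2*z^7
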